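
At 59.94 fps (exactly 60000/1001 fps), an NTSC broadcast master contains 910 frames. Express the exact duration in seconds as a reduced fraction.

Running time = 910 ÷ (60000/1001) = 910 × 1001/60000 = 91091/6000 s.

91091/6000 seconds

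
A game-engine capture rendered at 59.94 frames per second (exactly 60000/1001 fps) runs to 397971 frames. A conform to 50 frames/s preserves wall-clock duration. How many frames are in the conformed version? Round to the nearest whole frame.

331974 frames

Frames at target rate = 397971 × (50) / (60000/1001) = 132789657/400 ≈ 331974.143.
Nearest whole frame: 331974.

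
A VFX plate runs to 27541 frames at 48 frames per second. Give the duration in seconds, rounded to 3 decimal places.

Running time = 27541 × 1/48 = 27541/48 s ≈ 573.771 s.

573.771 seconds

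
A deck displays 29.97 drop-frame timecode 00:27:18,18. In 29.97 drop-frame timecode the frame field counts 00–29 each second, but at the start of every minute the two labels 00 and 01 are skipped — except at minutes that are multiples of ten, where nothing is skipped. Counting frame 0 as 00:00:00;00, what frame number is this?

49108

As if non-drop at 30 labels/s: (0 × 3600 + 27 × 60 + 18) × 30 + 18 = 49158.
Minute boundaries passed: 27; those not divisible by 10: 27 − 2 = 25; dropped labels = 2 × 25 = 50.
Actual frame index = 49158 − 50 = 49108.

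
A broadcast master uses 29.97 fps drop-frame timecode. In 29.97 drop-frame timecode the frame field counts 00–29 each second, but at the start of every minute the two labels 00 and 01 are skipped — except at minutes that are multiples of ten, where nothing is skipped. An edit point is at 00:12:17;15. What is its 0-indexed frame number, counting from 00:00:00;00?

As if non-drop at 30 labels/s: (0 × 3600 + 12 × 60 + 17) × 30 + 15 = 22125.
Minute boundaries passed: 12; those not divisible by 10: 12 − 1 = 11; dropped labels = 2 × 11 = 22.
Actual frame index = 22125 − 22 = 22103.

22103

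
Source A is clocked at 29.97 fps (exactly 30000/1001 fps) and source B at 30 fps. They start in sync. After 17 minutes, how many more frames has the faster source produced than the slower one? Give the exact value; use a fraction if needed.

17 min = 1020 s.
A emits 30000/1001 × 1020 = 30600000/1001 frames; B emits 30 × 1020 = 30600.
Difference = 30600/1001 frames (≈ 30.5694); B is ahead of A.

30600/1001 frames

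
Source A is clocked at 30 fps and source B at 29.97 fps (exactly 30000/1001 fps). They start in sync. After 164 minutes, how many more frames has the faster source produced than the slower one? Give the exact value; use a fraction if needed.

295200/1001 frames

164 min = 9840 s.
A emits 30 × 9840 = 295200 frames; B emits 30000/1001 × 9840 = 295200000/1001.
Difference = 295200/1001 frames (≈ 294.9051); B is behind A.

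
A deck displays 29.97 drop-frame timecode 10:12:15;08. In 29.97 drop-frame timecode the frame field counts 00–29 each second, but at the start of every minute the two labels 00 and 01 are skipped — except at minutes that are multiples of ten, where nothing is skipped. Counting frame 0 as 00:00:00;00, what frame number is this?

As if non-drop at 30 labels/s: (10 × 3600 + 12 × 60 + 15) × 30 + 8 = 1102058.
Minute boundaries passed: 612; those not divisible by 10: 612 − 61 = 551; dropped labels = 2 × 551 = 1102.
Actual frame index = 1102058 − 1102 = 1100956.

1100956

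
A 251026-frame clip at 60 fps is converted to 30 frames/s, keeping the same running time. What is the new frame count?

125513 frames

Target frames = source frames × (target rate / source rate) = 251026 × (30)/(60) = 251026 × 1/2 = 125513.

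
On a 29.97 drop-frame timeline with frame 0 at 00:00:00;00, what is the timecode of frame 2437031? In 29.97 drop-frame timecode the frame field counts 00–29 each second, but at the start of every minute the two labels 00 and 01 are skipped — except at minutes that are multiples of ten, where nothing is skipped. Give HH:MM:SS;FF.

22:35:15;21

Each 10-minute DF block holds 10 × 60 × 30 − 9 × 2 = 17982 frames. 2437031 ÷ 17982 → 135 full blocks, remainder 9461.
Within the partial block the first minute is 1800 frames and each further minute 1798, so 5 further minute boundaries passed. Total skipped labels = 18 × 135 + 2 × 5 = 2440.
Non-drop label index = 2437031 + 2440 = 2439471; at 30 labels/s that is 22:35:15:21, i.e. DF 22:35:15;21.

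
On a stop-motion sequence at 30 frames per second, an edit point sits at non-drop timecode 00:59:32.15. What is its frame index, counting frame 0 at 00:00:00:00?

Total seconds to the label: (0 × 3600 + 59 × 60 + 32) = 3572.
Frame index = 3572 × 30 + 15 = 107175.

107175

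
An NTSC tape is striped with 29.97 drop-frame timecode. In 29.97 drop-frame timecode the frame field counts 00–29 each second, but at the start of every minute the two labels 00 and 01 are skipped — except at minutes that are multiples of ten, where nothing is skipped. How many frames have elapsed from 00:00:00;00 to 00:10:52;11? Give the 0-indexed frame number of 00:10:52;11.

Complete 10-minute blocks: 1, each 17982 frames → 17982.
Remaining 0 whole minutes in the current block: 0 frames.
Within the current minute: 52 × 30 + 11 = 1571. Total = 17982 + 0 + 1571 = 19553.

19553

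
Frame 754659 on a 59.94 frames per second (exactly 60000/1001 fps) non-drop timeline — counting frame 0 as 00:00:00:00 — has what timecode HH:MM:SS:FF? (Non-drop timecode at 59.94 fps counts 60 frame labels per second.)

754659 ÷ 60 = 12577 full seconds, remainder 39 frames.
12577 s = 3 h 29 min 37 s.
Timecode: 03:29:37:39.

03:29:37:39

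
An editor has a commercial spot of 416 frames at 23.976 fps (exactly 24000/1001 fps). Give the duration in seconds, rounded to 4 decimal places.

Running time = 416 × 1001/24000 = 13013/750 s ≈ 17.3507 s.

17.3507 seconds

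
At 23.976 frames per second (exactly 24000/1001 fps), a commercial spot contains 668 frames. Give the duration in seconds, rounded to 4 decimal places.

Running time = 668 × 1001/24000 = 167167/6000 s ≈ 27.8612 s.

27.8612 seconds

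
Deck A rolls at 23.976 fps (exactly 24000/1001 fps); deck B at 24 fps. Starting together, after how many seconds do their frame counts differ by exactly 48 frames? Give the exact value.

The gap grows by |24 − 24000/1001| = 24/1001 frames per second.
Time for a 48-frame gap: 48 ÷ (24/1001) = 2002 s.

2002 seconds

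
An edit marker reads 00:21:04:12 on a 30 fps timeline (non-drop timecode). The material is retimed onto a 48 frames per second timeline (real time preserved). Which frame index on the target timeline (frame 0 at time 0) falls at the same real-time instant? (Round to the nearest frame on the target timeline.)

frame 60691

Source frame index: (0×3600 + 21×60 + 4) × 30 + 12 = 37932.
Real time: 37932 / (30) = 6322/5 s.
Target frame: (6322/5) × (48) = 303456/5 ≈ 60691.200 → 60691.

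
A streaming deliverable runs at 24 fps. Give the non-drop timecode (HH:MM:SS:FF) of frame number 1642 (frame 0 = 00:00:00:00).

00:01:08:10

1642 ÷ 24 = 68 full seconds, remainder 10 frames.
68 s = 0 h 1 min 8 s.
Timecode: 00:01:08:10.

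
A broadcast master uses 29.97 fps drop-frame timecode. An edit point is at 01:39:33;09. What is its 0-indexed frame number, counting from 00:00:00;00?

179019

Complete 10-minute blocks: 9, each 17982 frames → 161838.
Remaining 9 whole minutes in the current block: 1800 + 8 × 1798 = 16184 frames.
Within the current minute: 33 × 30 + 9 − 2 = 997 (labels ;00/;01 skipped at this minute). Total = 161838 + 16184 + 997 = 179019.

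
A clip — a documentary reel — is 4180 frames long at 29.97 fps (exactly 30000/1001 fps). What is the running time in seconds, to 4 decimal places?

Running time = 4180 × 1001/30000 = 209209/1500 s ≈ 139.4727 s.

139.4727 seconds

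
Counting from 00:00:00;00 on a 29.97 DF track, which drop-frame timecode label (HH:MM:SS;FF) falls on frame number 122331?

01:08:01;25

Ten DF minutes hold 17982 frames, so frame 122331 lies in block 6 (frames 107892–125873) with 14439 frames into that block.
The block's first minute is 1800 frames and the rest 1798 each; 14439 frames reaches minute 8, so 6 × 18 + 8 × 2 = 124 labels have been skipped so far.
Adding those back, label number 122331 + 124 = 122455 at 30 labels/s is 4081 s + 25 f = 1 h 8 min 1 s frame 25, i.e. 01:08:01;25.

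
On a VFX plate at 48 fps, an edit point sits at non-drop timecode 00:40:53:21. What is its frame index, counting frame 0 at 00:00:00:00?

Total seconds to the label: (0 × 3600 + 40 × 60 + 53) = 2453.
Frame index = 2453 × 48 + 21 = 117765.

frame 117765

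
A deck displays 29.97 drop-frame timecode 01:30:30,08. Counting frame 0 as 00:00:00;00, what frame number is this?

As if non-drop at 30 labels/s: (1 × 3600 + 30 × 60 + 30) × 30 + 8 = 162908.
Minute boundaries passed: 90; those not divisible by 10: 90 − 9 = 81; dropped labels = 2 × 81 = 162.
Actual frame index = 162908 − 162 = 162746.

162746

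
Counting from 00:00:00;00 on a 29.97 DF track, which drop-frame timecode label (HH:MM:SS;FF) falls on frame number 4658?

Each 10-minute DF block holds 10 × 60 × 30 − 9 × 2 = 17982 frames. 4658 ÷ 17982 → 0 full blocks, remainder 4658.
Within the partial block the first minute is 1800 frames and each further minute 1798, so 2 further minute boundaries passed. Total skipped labels = 18 × 0 + 2 × 2 = 4.
Non-drop label index = 4658 + 4 = 4662; at 30 labels/s that is 00:02:35:12, i.e. DF 00:02:35;12.

00:02:35;12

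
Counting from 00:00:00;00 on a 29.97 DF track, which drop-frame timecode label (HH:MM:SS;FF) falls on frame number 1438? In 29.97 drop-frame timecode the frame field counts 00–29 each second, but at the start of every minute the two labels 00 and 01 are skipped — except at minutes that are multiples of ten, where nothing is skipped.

00:00:47;28

Ten DF minutes hold 17982 frames, so frame 1438 lies in block 0 (frames 0–17981) with 1438 frames into that block.
The block's first minute is 1800 frames and the rest 1798 each; 1438 frames reaches minute 0, so 0 × 18 + 0 × 2 = 0 labels have been skipped so far.
Adding those back, label number 1438 + 0 = 1438 at 30 labels/s is 47 s + 28 f = 0 h 0 min 47 s frame 28, i.e. 00:00:47;28.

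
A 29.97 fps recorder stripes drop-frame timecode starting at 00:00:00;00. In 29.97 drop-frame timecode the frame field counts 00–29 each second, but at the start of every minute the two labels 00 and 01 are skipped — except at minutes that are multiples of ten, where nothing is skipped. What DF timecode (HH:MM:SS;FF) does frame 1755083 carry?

16:16:01;11

Each 10-minute DF block holds 10 × 60 × 30 − 9 × 2 = 17982 frames. 1755083 ÷ 17982 → 97 full blocks, remainder 10829.
Within the partial block the first minute is 1800 frames and each further minute 1798, so 6 further minute boundaries passed. Total skipped labels = 18 × 97 + 2 × 6 = 1758.
Non-drop label index = 1755083 + 1758 = 1756841; at 30 labels/s that is 16:16:01:11, i.e. DF 16:16:01;11.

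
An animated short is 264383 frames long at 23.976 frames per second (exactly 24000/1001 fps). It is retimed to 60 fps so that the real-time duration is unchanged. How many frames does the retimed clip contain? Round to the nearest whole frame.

661618 frames

Frames at target rate = 264383 × (60) / (24000/1001) = 264647383/400 ≈ 661618.458.
Nearest whole frame: 661618.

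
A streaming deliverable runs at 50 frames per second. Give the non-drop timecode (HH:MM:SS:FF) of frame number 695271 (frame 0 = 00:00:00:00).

695271 ÷ 50 = 13905 full seconds, remainder 21 frames.
13905 s = 3 h 51 min 45 s.
Timecode: 03:51:45:21.

03:51:45:21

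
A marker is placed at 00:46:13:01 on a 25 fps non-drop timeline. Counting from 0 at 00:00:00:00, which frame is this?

69326

Total seconds to the label: (0 × 3600 + 46 × 60 + 13) = 2773.
Frame index = 2773 × 25 + 1 = 69326.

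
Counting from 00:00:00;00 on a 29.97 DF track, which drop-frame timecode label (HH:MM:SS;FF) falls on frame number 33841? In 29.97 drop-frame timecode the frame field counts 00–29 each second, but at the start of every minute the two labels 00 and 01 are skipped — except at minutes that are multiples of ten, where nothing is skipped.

Ten DF minutes hold 17982 frames, so frame 33841 lies in block 1 (frames 17982–35963) with 15859 frames into that block.
The block's first minute is 1800 frames and the rest 1798 each; 15859 frames reaches minute 8, so 1 × 18 + 8 × 2 = 34 labels have been skipped so far.
Adding those back, label number 33841 + 34 = 33875 at 30 labels/s is 1129 s + 5 f = 0 h 18 min 49 s frame 5, i.e. 00:18:49;05.

00:18:49;05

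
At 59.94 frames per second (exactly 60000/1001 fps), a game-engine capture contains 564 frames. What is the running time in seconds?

9.4094 seconds

Running time = 564 / (60000/1001) = 9.4094 s.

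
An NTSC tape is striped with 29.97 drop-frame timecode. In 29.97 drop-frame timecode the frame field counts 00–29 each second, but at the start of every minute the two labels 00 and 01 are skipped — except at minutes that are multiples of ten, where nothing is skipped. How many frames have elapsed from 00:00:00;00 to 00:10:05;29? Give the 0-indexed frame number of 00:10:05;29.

18161

Complete 10-minute blocks: 1, each 17982 frames → 17982.
Remaining 0 whole minutes in the current block: 0 frames.
Within the current minute: 5 × 30 + 29 = 179. Total = 17982 + 0 + 179 = 18161.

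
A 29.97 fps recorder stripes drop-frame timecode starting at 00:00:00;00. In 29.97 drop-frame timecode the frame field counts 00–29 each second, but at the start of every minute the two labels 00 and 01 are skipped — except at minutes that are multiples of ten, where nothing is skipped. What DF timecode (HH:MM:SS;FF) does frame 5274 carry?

00:02:55;28

Ten DF minutes hold 17982 frames, so frame 5274 lies in block 0 (frames 0–17981) with 5274 frames into that block.
The block's first minute is 1800 frames and the rest 1798 each; 5274 frames reaches minute 2, so 0 × 18 + 2 × 2 = 4 labels have been skipped so far.
Adding those back, label number 5274 + 4 = 5278 at 30 labels/s is 175 s + 28 f = 0 h 2 min 55 s frame 28, i.e. 00:02:55;28.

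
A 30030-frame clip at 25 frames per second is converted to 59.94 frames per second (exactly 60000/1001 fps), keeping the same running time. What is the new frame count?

Target frames = source frames × (target rate / source rate) = 30030 × (60000/1001)/(25) = 30030 × 2400/1001 = 72000.

72000 frames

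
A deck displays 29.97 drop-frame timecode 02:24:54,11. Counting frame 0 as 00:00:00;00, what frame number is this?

260571

Complete 10-minute blocks: 14, each 17982 frames → 251748.
Remaining 4 whole minutes in the current block: 1800 + 3 × 1798 = 7194 frames.
Within the current minute: 54 × 30 + 11 − 2 = 1629 (labels ;00/;01 skipped at this minute). Total = 251748 + 7194 + 1629 = 260571.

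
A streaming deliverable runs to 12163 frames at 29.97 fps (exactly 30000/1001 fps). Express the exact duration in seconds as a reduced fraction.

Running time = 12163 ÷ (30000/1001) = 12163 × 1001/30000 = 12175163/30000 s.

12175163/30000 seconds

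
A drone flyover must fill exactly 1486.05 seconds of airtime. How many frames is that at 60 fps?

89163 frames

Frames = 1486.05 × 60 = 89163.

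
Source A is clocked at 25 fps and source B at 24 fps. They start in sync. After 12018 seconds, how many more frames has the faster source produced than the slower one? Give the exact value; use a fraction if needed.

12018 frames

A emits 25 × 12018 = 300450 frames; B emits 24 × 12018 = 288432.
Difference = 12018 frames; B is behind A.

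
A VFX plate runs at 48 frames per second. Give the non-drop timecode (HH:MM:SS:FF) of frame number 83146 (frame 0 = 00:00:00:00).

83146 ÷ 48 = 1732 full seconds, remainder 10 frames.
1732 s = 0 h 28 min 52 s.
Timecode: 00:28:52:10.

00:28:52:10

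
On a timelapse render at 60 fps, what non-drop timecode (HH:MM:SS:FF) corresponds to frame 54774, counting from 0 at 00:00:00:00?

00:15:12:54

54774 ÷ 60 = 912 full seconds, remainder 54 frames.
912 s = 0 h 15 min 12 s.
Timecode: 00:15:12:54.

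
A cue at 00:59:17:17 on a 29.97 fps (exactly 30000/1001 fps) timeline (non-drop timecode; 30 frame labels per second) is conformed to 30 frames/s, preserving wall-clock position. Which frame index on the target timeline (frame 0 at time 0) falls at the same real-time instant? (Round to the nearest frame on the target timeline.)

Source frame index: (0×3600 + 59×60 + 17) × 30 + 17 = 106727.
Real time: 106727 / (30000/1001) = 106833727/30000 s.
Target frame: (106833727/30000) × (30) = 106833727/1000 ≈ 106833.727 → 106834.

frame 106834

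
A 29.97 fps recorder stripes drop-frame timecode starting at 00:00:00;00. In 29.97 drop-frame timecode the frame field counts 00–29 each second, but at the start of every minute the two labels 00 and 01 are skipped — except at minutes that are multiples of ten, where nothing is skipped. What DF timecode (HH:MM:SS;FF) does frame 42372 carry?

Ten DF minutes hold 17982 frames, so frame 42372 lies in block 2 (frames 35964–53945) with 6408 frames into that block.
The block's first minute is 1800 frames and the rest 1798 each; 6408 frames reaches minute 3, so 2 × 18 + 3 × 2 = 42 labels have been skipped so far.
Adding those back, label number 42372 + 42 = 42414 at 30 labels/s is 1413 s + 24 f = 0 h 23 min 33 s frame 24, i.e. 00:23:33;24.

00:23:33;24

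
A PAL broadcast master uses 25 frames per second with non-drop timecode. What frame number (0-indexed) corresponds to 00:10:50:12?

Total seconds to the label: (0 × 3600 + 10 × 60 + 50) = 650.
Frame index = 650 × 25 + 12 = 16262.

frame 16262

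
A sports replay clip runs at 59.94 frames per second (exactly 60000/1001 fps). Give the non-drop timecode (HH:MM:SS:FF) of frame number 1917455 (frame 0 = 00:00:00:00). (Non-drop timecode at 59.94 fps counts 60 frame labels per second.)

1917455 ÷ 60 = 31957 full seconds, remainder 35 frames.
31957 s = 8 h 52 min 37 s.
Timecode: 08:52:37:35.

08:52:37:35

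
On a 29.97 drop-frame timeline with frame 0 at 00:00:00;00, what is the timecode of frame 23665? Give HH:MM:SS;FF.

00:13:09;19

Each 10-minute DF block holds 10 × 60 × 30 − 9 × 2 = 17982 frames. 23665 ÷ 17982 → 1 full block, remainder 5683.
Within the partial block the first minute is 1800 frames and each further minute 1798, so 3 further minute boundaries passed. Total skipped labels = 18 × 1 + 2 × 3 = 24.
Non-drop label index = 23665 + 24 = 23689; at 30 labels/s that is 00:13:09:19, i.e. DF 00:13:09;19.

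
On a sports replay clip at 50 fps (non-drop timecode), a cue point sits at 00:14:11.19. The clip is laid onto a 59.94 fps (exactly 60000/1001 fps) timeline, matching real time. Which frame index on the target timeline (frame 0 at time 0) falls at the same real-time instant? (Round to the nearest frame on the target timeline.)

Source frame index: (0×3600 + 14×60 + 11) × 50 + 19 = 42569.
Real time: 42569 / (50) = 42569/50 s.
Target frame: (42569/50) × (60000/1001) = 51082800/1001 ≈ 51031.768 → 51032.

frame 51032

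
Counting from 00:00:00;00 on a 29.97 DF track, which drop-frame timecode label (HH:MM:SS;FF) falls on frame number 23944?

00:13:18;28

Ten DF minutes hold 17982 frames, so frame 23944 lies in block 1 (frames 17982–35963) with 5962 frames into that block.
The block's first minute is 1800 frames and the rest 1798 each; 5962 frames reaches minute 3, so 1 × 18 + 3 × 2 = 24 labels have been skipped so far.
Adding those back, label number 23944 + 24 = 23968 at 30 labels/s is 798 s + 28 f = 0 h 13 min 18 s frame 28, i.e. 00:13:18;28.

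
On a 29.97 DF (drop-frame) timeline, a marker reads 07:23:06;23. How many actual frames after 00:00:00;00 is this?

Complete 10-minute blocks: 44, each 17982 frames → 791208.
Remaining 3 whole minutes in the current block: 1800 + 2 × 1798 = 5396 frames.
Within the current minute: 6 × 30 + 23 − 2 = 201 (labels ;00/;01 skipped at this minute). Total = 791208 + 5396 + 201 = 796805.

796805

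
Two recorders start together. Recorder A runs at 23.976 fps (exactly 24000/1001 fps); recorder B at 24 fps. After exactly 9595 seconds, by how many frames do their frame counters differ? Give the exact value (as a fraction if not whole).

A emits 24000/1001 × 9595 = 230280000/1001 frames; B emits 24 × 9595 = 230280.
Difference = 230280/1001 frames (≈ 230.0500); B is ahead of A.

230280/1001 frames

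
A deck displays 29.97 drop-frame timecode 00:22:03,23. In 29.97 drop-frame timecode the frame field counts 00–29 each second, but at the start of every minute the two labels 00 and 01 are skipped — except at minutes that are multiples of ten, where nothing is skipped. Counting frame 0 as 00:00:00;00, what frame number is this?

Complete 10-minute blocks: 2, each 17982 frames → 35964.
Remaining 2 whole minutes in the current block: 1800 + 1 × 1798 = 3598 frames.
Within the current minute: 3 × 30 + 23 − 2 = 111 (labels ;00/;01 skipped at this minute). Total = 35964 + 3598 + 111 = 39673.

39673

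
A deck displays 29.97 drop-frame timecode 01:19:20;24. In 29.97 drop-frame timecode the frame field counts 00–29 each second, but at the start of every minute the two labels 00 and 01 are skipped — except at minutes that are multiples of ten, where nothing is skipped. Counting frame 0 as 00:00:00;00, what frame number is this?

Complete 10-minute blocks: 7, each 17982 frames → 125874.
Remaining 9 whole minutes in the current block: 1800 + 8 × 1798 = 16184 frames.
Within the current minute: 20 × 30 + 24 − 2 = 622 (labels ;00/;01 skipped at this minute). Total = 125874 + 16184 + 622 = 142680.

142680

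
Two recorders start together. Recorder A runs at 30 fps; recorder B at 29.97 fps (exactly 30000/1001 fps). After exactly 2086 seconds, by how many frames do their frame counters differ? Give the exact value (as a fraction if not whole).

A emits 30 × 2086 = 62580 frames; B emits 30000/1001 × 2086 = 8940000/143.
Difference = 8940/143 frames (≈ 62.5175); B is behind A.

8940/143 frames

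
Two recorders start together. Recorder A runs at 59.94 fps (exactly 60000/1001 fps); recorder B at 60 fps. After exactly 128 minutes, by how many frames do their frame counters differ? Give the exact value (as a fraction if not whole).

460800/1001 frames

128 min = 7680 s.
A emits 60000/1001 × 7680 = 460800000/1001 frames; B emits 60 × 7680 = 460800.
Difference = 460800/1001 frames (≈ 460.3397); B is ahead of A.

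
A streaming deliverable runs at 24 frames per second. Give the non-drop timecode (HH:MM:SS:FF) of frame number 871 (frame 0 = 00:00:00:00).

871 ÷ 24 = 36 full seconds, remainder 7 frames.
36 s = 0 h 0 min 36 s.
Timecode: 00:00:36:07.

00:00:36:07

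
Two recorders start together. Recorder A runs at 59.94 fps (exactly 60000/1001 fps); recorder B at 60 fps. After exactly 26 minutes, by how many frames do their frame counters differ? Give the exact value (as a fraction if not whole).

26 min = 1560 s.
A emits 60000/1001 × 1560 = 7200000/77 frames; B emits 60 × 1560 = 93600.
Difference = 7200/77 frames (≈ 93.5065); B is ahead of A.

7200/77 frames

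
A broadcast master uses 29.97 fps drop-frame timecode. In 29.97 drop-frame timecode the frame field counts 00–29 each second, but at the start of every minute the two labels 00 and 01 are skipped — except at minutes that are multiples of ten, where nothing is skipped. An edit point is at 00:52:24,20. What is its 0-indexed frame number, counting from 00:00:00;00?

94246

Complete 10-minute blocks: 5, each 17982 frames → 89910.
Remaining 2 whole minutes in the current block: 1800 + 1 × 1798 = 3598 frames.
Within the current minute: 24 × 30 + 20 − 2 = 738 (labels ;00/;01 skipped at this minute). Total = 89910 + 3598 + 738 = 94246.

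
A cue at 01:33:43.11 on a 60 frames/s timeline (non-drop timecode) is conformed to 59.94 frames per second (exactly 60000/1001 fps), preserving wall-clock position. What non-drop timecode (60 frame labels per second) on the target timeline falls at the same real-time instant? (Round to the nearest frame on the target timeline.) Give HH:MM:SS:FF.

01:33:37:34

Source frame index: (1×3600 + 33×60 + 43) × 60 + 11 = 337391.
Real time: 337391 / (60) = 337391/60 s.
Target frame: (337391/60) × (60000/1001) = 337391000/1001 ≈ 337053.946 → 337054.
At 60 labels/s: frame 337054 → 01:33:37:34.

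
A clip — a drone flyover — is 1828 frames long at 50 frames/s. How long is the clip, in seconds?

Running time = 1828 / (50) = 36.56 s.

36.56 seconds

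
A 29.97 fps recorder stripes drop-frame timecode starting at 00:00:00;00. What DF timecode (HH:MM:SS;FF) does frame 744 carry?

00:00:24;24

Ten DF minutes hold 17982 frames, so frame 744 lies in block 0 (frames 0–17981) with 744 frames into that block.
The block's first minute is 1800 frames and the rest 1798 each; 744 frames reaches minute 0, so 0 × 18 + 0 × 2 = 0 labels have been skipped so far.
Adding those back, label number 744 + 0 = 744 at 30 labels/s is 24 s + 24 f = 0 h 0 min 24 s frame 24, i.e. 00:00:24;24.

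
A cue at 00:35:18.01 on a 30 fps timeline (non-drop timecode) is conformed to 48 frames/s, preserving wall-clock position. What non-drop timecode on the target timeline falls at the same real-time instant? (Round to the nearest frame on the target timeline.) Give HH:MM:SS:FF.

Source frame index: (0×3600 + 35×60 + 18) × 30 + 1 = 63541.
Real time: 63541 / (30) = 63541/30 s.
Target frame: (63541/30) × (48) = 508328/5 ≈ 101665.600 → 101666.
At 48 labels/s: frame 101666 → 00:35:18:02.

00:35:18:02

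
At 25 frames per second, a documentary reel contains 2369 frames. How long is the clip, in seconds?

Running time = 2369 / (25) = 94.76 s.

94.76 seconds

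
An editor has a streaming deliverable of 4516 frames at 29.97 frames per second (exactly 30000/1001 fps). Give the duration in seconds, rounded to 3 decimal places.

Running time = 4516 × 1001/30000 = 1130129/7500 s ≈ 150.684 s.

150.684 seconds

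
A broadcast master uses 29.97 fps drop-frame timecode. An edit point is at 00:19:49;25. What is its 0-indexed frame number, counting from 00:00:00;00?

As if non-drop at 30 labels/s: (0 × 3600 + 19 × 60 + 49) × 30 + 25 = 35695.
Minute boundaries passed: 19; those not divisible by 10: 19 − 1 = 18; dropped labels = 2 × 18 = 36.
Actual frame index = 35695 − 36 = 35659.

35659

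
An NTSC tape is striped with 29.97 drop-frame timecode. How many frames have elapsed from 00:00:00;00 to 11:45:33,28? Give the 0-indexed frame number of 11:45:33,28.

As if non-drop at 30 labels/s: (11 × 3600 + 45 × 60 + 33) × 30 + 28 = 1270018.
Minute boundaries passed: 705; those not divisible by 10: 705 − 70 = 635; dropped labels = 2 × 635 = 1270.
Actual frame index = 1270018 − 1270 = 1268748.

1268748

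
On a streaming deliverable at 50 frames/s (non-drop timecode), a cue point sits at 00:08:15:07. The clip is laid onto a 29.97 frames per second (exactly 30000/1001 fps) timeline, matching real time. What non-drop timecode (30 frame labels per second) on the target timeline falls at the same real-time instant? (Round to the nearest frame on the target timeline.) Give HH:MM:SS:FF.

00:08:14:19

Source frame index: (0×3600 + 8×60 + 15) × 50 + 7 = 24757.
Real time: 24757 / (50) = 24757/50 s.
Target frame: (24757/50) × (30000/1001) = 14854200/1001 ≈ 14839.361 → 14839.
At 30 labels/s: frame 14839 → 00:08:14:19.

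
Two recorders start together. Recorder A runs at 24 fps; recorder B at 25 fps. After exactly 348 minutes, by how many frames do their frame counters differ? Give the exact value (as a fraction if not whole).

348 min = 20880 s.
A emits 24 × 20880 = 501120 frames; B emits 25 × 20880 = 522000.
Difference = 20880 frames; B is ahead of A.

20880 frames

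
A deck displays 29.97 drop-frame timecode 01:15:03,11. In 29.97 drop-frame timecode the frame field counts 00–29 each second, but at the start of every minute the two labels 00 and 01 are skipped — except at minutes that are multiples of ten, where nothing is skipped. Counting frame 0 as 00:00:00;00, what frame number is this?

As if non-drop at 30 labels/s: (1 × 3600 + 15 × 60 + 3) × 30 + 11 = 135101.
Minute boundaries passed: 75; those not divisible by 10: 75 − 7 = 68; dropped labels = 2 × 68 = 136.
Actual frame index = 135101 − 136 = 134965.

134965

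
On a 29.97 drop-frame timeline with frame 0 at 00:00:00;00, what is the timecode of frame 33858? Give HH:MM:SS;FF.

00:18:49;22

Each 10-minute DF block holds 10 × 60 × 30 − 9 × 2 = 17982 frames. 33858 ÷ 17982 → 1 full block, remainder 15876.
Within the partial block the first minute is 1800 frames and each further minute 1798, so 8 further minute boundaries passed. Total skipped labels = 18 × 1 + 2 × 8 = 34.
Non-drop label index = 33858 + 34 = 33892; at 30 labels/s that is 00:18:49:22, i.e. DF 00:18:49;22.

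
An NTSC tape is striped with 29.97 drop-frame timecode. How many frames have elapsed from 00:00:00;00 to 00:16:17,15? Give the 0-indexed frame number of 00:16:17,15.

29295

As if non-drop at 30 labels/s: (0 × 3600 + 16 × 60 + 17) × 30 + 15 = 29325.
Minute boundaries passed: 16; those not divisible by 10: 16 − 1 = 15; dropped labels = 2 × 15 = 30.
Actual frame index = 29325 − 30 = 29295.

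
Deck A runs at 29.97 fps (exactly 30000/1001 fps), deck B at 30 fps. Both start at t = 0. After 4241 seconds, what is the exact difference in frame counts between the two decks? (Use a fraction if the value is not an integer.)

A emits 30000/1001 × 4241 = 127230000/1001 frames; B emits 30 × 4241 = 127230.
Difference = 127230/1001 frames (≈ 127.1029); B is ahead of A.

127230/1001 frames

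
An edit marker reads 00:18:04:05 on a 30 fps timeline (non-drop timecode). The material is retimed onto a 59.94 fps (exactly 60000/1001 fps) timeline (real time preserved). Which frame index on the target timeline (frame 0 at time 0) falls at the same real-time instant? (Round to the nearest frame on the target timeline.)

Source frame index: (0×3600 + 18×60 + 4) × 30 + 5 = 32525.
Real time: 32525 / (30) = 6505/6 s.
Target frame: (6505/6) × (60000/1001) = 65050000/1001 ≈ 64985.015 → 64985.

frame 64985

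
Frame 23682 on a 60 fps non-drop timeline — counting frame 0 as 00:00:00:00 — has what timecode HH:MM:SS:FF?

00:06:34:42

23682 ÷ 60 = 394 full seconds, remainder 42 frames.
394 s = 0 h 6 min 34 s.
Timecode: 00:06:34:42.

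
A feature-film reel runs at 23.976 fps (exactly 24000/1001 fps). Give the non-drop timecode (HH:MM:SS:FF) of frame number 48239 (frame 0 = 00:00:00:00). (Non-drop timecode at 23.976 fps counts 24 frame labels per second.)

00:33:29:23

48239 ÷ 24 = 2009 full seconds, remainder 23 frames.
2009 s = 0 h 33 min 29 s.
Timecode: 00:33:29:23.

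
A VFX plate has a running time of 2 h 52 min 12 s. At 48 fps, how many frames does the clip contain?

495936 frames

2 h 52 min 12 s = 10332 s.
Frames = 10332 × 48 = 495936.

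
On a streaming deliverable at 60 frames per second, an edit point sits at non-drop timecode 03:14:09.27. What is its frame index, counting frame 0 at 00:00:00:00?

698967

Total seconds to the label: (3 × 3600 + 14 × 60 + 9) = 11649.
Frame index = 11649 × 60 + 27 = 698967.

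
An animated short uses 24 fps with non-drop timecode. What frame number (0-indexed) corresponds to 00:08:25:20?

Total seconds to the label: (0 × 3600 + 8 × 60 + 25) = 505.
Frame index = 505 × 24 + 20 = 12140.

12140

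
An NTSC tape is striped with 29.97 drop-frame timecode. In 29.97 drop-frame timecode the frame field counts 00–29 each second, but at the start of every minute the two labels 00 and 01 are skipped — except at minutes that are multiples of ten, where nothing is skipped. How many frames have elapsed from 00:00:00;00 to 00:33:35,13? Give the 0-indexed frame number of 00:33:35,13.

As if non-drop at 30 labels/s: (0 × 3600 + 33 × 60 + 35) × 30 + 13 = 60463.
Minute boundaries passed: 33; those not divisible by 10: 33 − 3 = 30; dropped labels = 2 × 30 = 60.
Actual frame index = 60463 − 60 = 60403.

60403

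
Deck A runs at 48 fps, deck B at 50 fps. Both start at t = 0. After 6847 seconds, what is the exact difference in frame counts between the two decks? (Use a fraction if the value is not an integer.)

13694 frames

A emits 48 × 6847 = 328656 frames; B emits 50 × 6847 = 342350.
Difference = 13694 frames; B is ahead of A.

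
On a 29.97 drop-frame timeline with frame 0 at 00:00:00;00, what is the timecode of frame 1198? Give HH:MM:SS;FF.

00:00:39;28

Each 10-minute DF block holds 10 × 60 × 30 − 9 × 2 = 17982 frames. 1198 ÷ 17982 → 0 full blocks, remainder 1198.
Within the partial block the first minute is 1800 frames and each further minute 1798, so 0 further minute boundaries passed. Total skipped labels = 18 × 0 + 2 × 0 = 0.
Non-drop label index = 1198 + 0 = 1198; at 30 labels/s that is 00:00:39:28, i.e. DF 00:00:39;28.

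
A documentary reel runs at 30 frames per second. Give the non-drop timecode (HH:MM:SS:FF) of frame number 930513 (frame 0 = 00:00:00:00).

08:36:57:03

930513 ÷ 30 = 31017 full seconds, remainder 3 frames.
31017 s = 8 h 36 min 57 s.
Timecode: 08:36:57:03.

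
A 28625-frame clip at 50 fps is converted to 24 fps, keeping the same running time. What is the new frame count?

13740 frames

Target frames = source frames × (target rate / source rate) = 28625 × (24)/(50) = 28625 × 12/25 = 13740.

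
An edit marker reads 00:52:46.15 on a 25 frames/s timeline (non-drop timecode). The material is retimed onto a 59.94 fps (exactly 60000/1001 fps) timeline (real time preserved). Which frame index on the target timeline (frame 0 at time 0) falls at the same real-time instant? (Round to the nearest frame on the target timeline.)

Source frame index: (0×3600 + 52×60 + 46) × 25 + 15 = 79165.
Real time: 79165 / (25) = 15833/5 s.
Target frame: (15833/5) × (60000/1001) = 189996000/1001 ≈ 189806.194 → 189806.

frame 189806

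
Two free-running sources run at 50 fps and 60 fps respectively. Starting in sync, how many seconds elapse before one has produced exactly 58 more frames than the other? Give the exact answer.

The gap grows by |60 − 50| = 10 frames per second.
Time for a 58-frame gap: 58 ÷ (10) = 5.8 s.

5.8 seconds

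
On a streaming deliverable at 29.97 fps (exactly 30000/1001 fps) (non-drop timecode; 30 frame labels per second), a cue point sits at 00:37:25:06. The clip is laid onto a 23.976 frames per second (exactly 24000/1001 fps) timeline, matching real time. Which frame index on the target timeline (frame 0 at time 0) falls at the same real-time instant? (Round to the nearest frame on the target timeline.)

Source frame index: (0×3600 + 37×60 + 25) × 30 + 6 = 67356.
Real time: 67356 / (30000/1001) = 5618613/2500 s.
Target frame: (5618613/2500) × (24000/1001) = 269424/5 ≈ 53884.800 → 53885.

frame 53885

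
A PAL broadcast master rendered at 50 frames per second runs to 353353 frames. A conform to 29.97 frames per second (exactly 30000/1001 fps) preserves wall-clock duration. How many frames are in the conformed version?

Target frames = source frames × (target rate / source rate) = 353353 × (30000/1001)/(50) = 353353 × 600/1001 = 211800.

211800 frames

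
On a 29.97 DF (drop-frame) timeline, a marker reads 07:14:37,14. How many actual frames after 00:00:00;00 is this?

781542

Complete 10-minute blocks: 43, each 17982 frames → 773226.
Remaining 4 whole minutes in the current block: 1800 + 3 × 1798 = 7194 frames.
Within the current minute: 37 × 30 + 14 − 2 = 1122 (labels ;00/;01 skipped at this minute). Total = 773226 + 7194 + 1122 = 781542.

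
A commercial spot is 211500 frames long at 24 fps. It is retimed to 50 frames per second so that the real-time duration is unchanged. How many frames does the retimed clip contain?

Target frames = source frames × (target rate / source rate) = 211500 × (50)/(24) = 211500 × 25/12 = 440625.

440625 frames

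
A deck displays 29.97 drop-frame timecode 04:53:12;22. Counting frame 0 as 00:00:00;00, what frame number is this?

Complete 10-minute blocks: 29, each 17982 frames → 521478.
Remaining 3 whole minutes in the current block: 1800 + 2 × 1798 = 5396 frames.
Within the current minute: 12 × 30 + 22 − 2 = 380 (labels ;00/;01 skipped at this minute). Total = 521478 + 5396 + 380 = 527254.

527254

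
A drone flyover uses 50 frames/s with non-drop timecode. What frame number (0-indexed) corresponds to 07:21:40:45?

Total seconds to the label: (7 × 3600 + 21 × 60 + 40) = 26500.
Frame index = 26500 × 50 + 45 = 1325045.

frame 1325045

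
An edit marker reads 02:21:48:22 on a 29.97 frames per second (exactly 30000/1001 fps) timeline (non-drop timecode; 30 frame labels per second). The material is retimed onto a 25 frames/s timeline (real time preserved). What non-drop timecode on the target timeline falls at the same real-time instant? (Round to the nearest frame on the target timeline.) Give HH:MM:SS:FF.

02:21:57:06

Source frame index: (2×3600 + 21×60 + 48) × 30 + 22 = 255262.
Real time: 255262 / (30000/1001) = 127758631/15000 s.
Target frame: (127758631/15000) × (25) = 127758631/600 ≈ 212931.052 → 212931.
At 25 labels/s: frame 212931 → 02:21:57:06.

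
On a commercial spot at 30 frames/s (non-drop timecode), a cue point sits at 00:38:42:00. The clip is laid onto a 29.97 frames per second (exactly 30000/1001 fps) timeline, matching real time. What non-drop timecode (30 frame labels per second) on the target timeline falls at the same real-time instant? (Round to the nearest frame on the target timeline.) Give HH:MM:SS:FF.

00:38:39:20

Source frame index: (0×3600 + 38×60 + 42) × 30 + 0 = 69660.
Real time: 69660 / (30) = 2322 s.
Target frame: (2322) × (30000/1001) = 69660000/1001 ≈ 69590.410 → 69590.
At 30 labels/s: frame 69590 → 00:38:39:20.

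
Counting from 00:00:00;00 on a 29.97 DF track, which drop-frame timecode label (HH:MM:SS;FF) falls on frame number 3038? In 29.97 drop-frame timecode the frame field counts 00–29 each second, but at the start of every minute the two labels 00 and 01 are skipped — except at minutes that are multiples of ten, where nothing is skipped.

00:01:41;10

Each 10-minute DF block holds 10 × 60 × 30 − 9 × 2 = 17982 frames. 3038 ÷ 17982 → 0 full blocks, remainder 3038.
Within the partial block the first minute is 1800 frames and each further minute 1798, so 1 further minute boundary passed. Total skipped labels = 18 × 0 + 2 × 1 = 2.
Non-drop label index = 3038 + 2 = 3040; at 30 labels/s that is 00:01:41:10, i.e. DF 00:01:41;10.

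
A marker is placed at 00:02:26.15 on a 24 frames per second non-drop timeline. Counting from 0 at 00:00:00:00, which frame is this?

Total seconds to the label: (0 × 3600 + 2 × 60 + 26) = 146.
Frame index = 146 × 24 + 15 = 3519.

3519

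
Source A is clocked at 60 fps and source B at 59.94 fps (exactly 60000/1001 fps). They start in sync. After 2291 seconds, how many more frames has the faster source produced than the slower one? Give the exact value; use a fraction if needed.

A emits 60 × 2291 = 137460 frames; B emits 60000/1001 × 2291 = 137460000/1001.
Difference = 137460/1001 frames (≈ 137.3227); B is behind A.

137460/1001 frames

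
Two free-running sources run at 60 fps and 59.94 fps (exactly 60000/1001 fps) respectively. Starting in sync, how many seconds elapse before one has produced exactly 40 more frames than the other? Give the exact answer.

2002/3 seconds

The gap grows by |60000/1001 − 60| = 60/1001 frames per second.
Time for a 40-frame gap: 40 ÷ (60/1001) = 2002/3 s.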